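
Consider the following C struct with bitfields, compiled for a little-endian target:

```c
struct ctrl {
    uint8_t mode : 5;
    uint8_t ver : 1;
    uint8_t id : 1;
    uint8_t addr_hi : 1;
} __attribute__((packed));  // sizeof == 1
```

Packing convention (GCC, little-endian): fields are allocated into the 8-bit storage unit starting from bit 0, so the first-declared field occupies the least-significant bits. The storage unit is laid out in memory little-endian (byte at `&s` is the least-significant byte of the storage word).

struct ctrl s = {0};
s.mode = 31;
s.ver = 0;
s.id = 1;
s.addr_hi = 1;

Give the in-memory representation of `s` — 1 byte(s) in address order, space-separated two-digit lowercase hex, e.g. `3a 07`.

[0+:5] mode=31 & 0x1f = 0x1f; word=0x1f
[5+:1] ver=0 & 0x1 = 0x0; word=0x1f
[6+:1] id=1 & 0x1 = 0x1; word=0x5f
[7+:1] addr_hi=1 & 0x1 = 0x1; word=0xdf
word = 0xdf → little-endian bytes:
  [0]=0xdf

df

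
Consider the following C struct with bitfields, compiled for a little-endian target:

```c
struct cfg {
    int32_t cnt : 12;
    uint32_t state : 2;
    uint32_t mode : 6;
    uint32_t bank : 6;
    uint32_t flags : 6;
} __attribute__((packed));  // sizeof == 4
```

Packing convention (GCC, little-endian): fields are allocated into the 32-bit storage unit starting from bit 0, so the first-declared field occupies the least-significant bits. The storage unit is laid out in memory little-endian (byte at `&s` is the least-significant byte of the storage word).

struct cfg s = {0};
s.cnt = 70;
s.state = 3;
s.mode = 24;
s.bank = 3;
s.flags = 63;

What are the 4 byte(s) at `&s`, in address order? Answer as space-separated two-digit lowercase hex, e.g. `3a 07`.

46 30 36 fc

[0+:12] cnt=70 & 0xfff = 0x46; word=0x00000046
[12+:2] state=3 & 0x3 = 0x3; word=0x00003046
[14+:6] mode=24 & 0x3f = 0x18; word=0x00063046
[20+:6] bank=3 & 0x3f = 0x3; word=0x00363046
[26+:6] flags=63 & 0x3f = 0x3f; word=0xfc363046
word = 0xfc363046 → little-endian bytes:
  [0]=0x46  [1]=0x30  [2]=0x36  [3]=0xfc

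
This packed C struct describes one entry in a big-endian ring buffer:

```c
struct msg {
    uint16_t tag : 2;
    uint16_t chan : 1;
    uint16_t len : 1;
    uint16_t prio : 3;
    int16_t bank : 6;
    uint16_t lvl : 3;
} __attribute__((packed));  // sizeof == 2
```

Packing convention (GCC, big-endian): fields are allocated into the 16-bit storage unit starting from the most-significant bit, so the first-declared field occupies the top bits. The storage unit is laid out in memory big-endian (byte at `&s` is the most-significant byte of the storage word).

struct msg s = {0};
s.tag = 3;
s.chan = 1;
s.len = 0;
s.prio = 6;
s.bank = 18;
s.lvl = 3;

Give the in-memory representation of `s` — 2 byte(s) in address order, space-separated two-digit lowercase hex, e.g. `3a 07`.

ec 93

tag (2b) val=3 bits=0x3 at bit 14: 0xc000
chan (1b) val=1 bits=0x1 at bit 13: 0xe000
len (1b) val=0 bits=0x0 at bit 12: 0xe000
prio (3b) val=6 bits=0x6 at bit 9: 0xec00
bank (6b) val=18 bits=0x12 at bit 3: 0xec90
lvl (3b) val=3 bits=0x3 at bit 0: 0xec93
word = 0xec93 → big-endian bytes:
  [0]=0xec  [1]=0x93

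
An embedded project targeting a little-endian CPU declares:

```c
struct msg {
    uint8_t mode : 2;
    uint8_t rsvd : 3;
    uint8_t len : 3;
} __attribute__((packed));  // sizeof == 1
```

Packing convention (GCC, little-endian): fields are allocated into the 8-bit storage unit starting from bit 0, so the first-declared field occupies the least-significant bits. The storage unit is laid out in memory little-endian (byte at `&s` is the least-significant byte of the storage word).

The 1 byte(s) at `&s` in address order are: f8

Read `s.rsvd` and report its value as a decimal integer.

6

[0]=0xf8 (little-endian) → word 0xf8
mode:2 @ bit 0 → (0xf8>>0)&0x3 = 0x0
rsvd:3 @ bit 2 → (0xf8>>2)&0x7 = 0x6  ←
len:3 @ bit 5 → (0xf8>>5)&0x7 = 0x7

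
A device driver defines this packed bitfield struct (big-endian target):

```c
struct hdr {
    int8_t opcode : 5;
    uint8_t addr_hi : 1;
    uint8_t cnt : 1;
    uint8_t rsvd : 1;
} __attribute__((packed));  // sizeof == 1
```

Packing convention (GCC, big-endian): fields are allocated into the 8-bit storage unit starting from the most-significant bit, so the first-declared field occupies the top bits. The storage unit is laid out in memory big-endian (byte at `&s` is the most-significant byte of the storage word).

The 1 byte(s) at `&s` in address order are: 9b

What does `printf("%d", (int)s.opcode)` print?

[0]=0x9b (big-endian) → word 0x9b
opcode [3+:5] = (word>>3) & 0x1f = 19  ←
addr_hi [2+:1] = (word>>2) & 0x1 = 0
cnt [1+:1] = (word>>1) & 0x1 = 1
rsvd [0+:1] = (word>>0) & 0x1 = 1
opcode signed 5b, MSB=1: 19 - 32 = -13

-13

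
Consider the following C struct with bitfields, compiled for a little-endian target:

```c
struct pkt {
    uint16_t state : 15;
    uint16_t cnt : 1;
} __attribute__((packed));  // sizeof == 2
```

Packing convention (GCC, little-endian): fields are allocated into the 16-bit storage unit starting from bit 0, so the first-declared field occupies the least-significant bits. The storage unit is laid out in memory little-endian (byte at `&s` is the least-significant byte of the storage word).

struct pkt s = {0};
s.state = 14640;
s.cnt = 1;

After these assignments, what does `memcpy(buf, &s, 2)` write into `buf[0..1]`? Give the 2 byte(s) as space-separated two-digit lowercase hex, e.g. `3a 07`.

[0+:15] state=14640 & 0x7fff = 0x3930; word=0x3930
[15+:1] cnt=1 & 0x1 = 0x1; word=0xb930
word = 0xb930 → little-endian bytes:
  [0]=0x30  [1]=0xb9

30 b9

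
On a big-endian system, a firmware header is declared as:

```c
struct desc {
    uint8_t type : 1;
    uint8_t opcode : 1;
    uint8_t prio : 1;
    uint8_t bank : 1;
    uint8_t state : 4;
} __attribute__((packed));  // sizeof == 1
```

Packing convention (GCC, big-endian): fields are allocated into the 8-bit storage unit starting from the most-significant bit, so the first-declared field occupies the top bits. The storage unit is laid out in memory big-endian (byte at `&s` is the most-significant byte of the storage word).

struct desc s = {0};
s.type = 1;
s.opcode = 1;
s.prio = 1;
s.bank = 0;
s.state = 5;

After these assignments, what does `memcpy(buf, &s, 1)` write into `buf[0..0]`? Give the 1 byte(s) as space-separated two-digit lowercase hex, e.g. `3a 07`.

type:1 = 1 → 0x1 << 7 → word 0x80
opcode:1 = 1 → 0x1 << 6 → word 0xc0
prio:1 = 1 → 0x1 << 5 → word 0xe0
bank:1 = 0 → 0x0 << 4 → word 0xe0
state:4 = 5 → 0x5 << 0 → word 0xe5
word = 0xe5 → big-endian bytes:
  [0]=0xe5

e5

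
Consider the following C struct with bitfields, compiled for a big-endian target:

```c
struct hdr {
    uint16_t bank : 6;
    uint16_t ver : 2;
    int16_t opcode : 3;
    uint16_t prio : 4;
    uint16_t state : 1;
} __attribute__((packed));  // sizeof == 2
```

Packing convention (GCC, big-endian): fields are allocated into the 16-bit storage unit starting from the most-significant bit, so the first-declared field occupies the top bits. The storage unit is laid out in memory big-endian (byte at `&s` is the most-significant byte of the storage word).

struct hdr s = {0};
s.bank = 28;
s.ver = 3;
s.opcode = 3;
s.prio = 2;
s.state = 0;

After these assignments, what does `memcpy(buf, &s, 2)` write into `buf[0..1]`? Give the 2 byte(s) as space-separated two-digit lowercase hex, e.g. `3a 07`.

[10+:6] bank=28 & 0x3f = 0x1c; word=0x7000
[8+:2] ver=3 & 0x3 = 0x3; word=0x7300
[5+:3] opcode=3 & 0x7 = 0x3; word=0x7360
[1+:4] prio=2 & 0xf = 0x2; word=0x7364
[0+:1] state=0 & 0x1 = 0x0; word=0x7364
word = 0x7364 → big-endian bytes:
  [0]=0x73  [1]=0x64

73 64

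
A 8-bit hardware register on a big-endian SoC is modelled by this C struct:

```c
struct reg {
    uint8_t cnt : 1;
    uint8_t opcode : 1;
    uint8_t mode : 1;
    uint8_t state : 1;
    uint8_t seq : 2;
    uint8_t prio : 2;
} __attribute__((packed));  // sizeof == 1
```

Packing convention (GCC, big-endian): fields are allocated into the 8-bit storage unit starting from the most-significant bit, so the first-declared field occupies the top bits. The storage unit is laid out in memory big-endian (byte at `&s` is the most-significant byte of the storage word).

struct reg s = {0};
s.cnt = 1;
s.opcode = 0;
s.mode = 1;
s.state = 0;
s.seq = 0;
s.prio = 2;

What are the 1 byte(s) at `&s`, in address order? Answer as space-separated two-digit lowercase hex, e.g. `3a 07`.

cnt (1b) val=1 bits=0x1 at bit 7: 0x80
opcode (1b) val=0 bits=0x0 at bit 6: 0x80
mode (1b) val=1 bits=0x1 at bit 5: 0xa0
state (1b) val=0 bits=0x0 at bit 4: 0xa0
seq (2b) val=0 bits=0x0 at bit 2: 0xa0
prio (2b) val=2 bits=0x2 at bit 0: 0xa2
word = 0xa2 → big-endian bytes:
  [0]=0xa2

a2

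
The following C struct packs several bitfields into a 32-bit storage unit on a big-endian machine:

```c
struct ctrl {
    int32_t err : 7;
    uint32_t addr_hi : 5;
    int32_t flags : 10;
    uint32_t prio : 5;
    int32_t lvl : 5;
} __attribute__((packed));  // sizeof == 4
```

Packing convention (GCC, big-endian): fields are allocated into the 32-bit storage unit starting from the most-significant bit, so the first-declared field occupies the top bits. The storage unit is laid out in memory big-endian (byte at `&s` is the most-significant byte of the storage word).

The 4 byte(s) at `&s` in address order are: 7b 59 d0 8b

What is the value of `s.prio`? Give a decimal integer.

4

[0]=0x7b [1]=0x59 [2]=0xd0 [3]=0x8b (big-endian) → word 0x7b59d08b
err [25+:7] = (word>>25) & 0x7f = 61
addr_hi [20+:5] = (word>>20) & 0x1f = 21
flags [10+:10] = (word>>10) & 0x3ff = 628
prio [5+:5] = (word>>5) & 0x1f = 4  ←
lvl [0+:5] = (word>>0) & 0x1f = 11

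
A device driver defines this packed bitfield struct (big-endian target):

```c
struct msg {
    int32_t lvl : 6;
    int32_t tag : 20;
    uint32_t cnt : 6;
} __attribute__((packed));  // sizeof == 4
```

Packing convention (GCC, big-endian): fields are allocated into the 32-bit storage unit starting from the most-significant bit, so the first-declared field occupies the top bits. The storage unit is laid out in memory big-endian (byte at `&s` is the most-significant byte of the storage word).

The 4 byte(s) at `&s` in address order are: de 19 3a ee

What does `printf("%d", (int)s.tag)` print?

[0]=0xde [1]=0x19 [2]=0x3a [3]=0xee (big-endian) → word 0xde193aee
lvl:6 @ bit 26 → (0xde193aee>>26)&0x3f = 0x37
tag:20 @ bit 6 → (0xde193aee>>6)&0xfffff = 0x864eb  ←
cnt:6 @ bit 0 → (0xde193aee>>0)&0x3f = 0x2e
tag signed 20b, MSB=1: 550123 - 1048576 = -498453

-498453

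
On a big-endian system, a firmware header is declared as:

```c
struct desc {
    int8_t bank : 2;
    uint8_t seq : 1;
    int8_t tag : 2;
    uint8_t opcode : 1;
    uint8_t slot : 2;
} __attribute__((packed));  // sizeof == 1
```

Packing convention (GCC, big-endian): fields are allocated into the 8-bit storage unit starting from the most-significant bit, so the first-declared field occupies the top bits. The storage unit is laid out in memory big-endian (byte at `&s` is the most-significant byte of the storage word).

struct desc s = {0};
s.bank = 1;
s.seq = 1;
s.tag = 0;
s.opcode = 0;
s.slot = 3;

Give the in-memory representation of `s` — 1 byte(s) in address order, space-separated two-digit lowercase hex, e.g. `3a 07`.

bank (2b) val=1 bits=0x1 at bit 6: 0x40
seq (1b) val=1 bits=0x1 at bit 5: 0x60
tag (2b) val=0 bits=0x0 at bit 3: 0x60
opcode (1b) val=0 bits=0x0 at bit 2: 0x60
slot (2b) val=3 bits=0x3 at bit 0: 0x63
word = 0x63 → big-endian bytes:
  [0]=0x63

63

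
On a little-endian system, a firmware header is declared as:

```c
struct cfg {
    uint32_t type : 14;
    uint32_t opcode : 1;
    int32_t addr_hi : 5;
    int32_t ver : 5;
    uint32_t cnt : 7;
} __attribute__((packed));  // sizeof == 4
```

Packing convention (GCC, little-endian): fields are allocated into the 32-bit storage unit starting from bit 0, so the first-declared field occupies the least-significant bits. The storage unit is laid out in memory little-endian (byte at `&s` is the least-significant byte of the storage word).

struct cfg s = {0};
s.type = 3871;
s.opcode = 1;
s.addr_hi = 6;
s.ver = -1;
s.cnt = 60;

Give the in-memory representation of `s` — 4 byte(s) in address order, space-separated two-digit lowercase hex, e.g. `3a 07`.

type:14 = 3871 → 0xf1f << 0 → word 0x00000f1f
opcode:1 = 1 → 0x1 << 14 → word 0x00004f1f
addr_hi:5 = 6 → 0x6 << 15 → word 0x00034f1f
ver:5 = -1 → 0x1f << 20 → word 0x01f34f1f
cnt:7 = 60 → 0x3c << 25 → word 0x79f34f1f
word = 0x79f34f1f → little-endian bytes:
  [0]=0x1f  [1]=0x4f  [2]=0xf3  [3]=0x79

1f 4f f3 79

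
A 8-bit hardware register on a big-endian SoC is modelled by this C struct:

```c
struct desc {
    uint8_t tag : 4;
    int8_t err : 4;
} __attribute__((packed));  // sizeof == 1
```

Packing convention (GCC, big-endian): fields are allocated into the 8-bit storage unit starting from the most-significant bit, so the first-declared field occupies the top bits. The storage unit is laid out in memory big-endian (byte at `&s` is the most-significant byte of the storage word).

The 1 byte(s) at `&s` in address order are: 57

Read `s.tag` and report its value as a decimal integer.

[0]=0x57 (big-endian) → word 0x57
tag [4+:4] = (word>>4) & 0xf = 5  ←
err [0+:4] = (word>>0) & 0xf = 7

5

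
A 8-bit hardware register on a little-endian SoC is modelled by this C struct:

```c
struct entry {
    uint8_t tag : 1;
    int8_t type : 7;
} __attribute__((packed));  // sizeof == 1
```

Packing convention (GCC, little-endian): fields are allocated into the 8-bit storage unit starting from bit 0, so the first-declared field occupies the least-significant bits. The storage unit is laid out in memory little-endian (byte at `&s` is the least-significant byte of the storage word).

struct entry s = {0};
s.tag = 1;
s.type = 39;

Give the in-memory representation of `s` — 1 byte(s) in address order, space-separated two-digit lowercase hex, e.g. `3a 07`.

4f

tag (1b) val=1 bits=0x1 at bit 0: 0x01
type (7b) val=39 bits=0x27 at bit 1: 0x4f
word = 0x4f → little-endian bytes:
  [0]=0x4f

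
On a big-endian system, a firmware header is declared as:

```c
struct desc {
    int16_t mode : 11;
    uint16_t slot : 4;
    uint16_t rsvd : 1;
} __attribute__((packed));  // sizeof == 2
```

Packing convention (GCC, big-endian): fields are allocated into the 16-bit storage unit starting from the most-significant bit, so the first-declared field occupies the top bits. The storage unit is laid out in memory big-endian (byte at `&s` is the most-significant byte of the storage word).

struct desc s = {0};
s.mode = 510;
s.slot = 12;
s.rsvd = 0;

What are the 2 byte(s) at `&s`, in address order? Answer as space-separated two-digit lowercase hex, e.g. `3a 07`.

mode:11 = 510 → 0x1fe << 5 → word 0x3fc0
slot:4 = 12 → 0xc << 1 → word 0x3fd8
rsvd:1 = 0 → 0x0 << 0 → word 0x3fd8
word = 0x3fd8 → big-endian bytes:
  [0]=0x3f  [1]=0xd8

3f d8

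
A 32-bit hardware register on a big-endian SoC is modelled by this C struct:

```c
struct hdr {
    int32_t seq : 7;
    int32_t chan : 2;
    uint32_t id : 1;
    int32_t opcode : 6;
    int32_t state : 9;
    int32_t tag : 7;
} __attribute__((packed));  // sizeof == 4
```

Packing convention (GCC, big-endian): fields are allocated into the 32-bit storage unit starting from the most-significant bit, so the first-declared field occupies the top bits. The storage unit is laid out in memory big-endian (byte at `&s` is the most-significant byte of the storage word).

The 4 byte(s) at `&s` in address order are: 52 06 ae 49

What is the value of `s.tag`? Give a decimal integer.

-55

[0]=0x52 [1]=0x06 [2]=0xae [3]=0x49 (big-endian) → word 0x5206ae49
seq:7 @ bit 25 → (0x5206ae49>>25)&0x7f = 0x29
chan:2 @ bit 23 → (0x5206ae49>>23)&0x3 = 0x0
id:1 @ bit 22 → (0x5206ae49>>22)&0x1 = 0x0
opcode:6 @ bit 16 → (0x5206ae49>>16)&0x3f = 0x6
state:9 @ bit 7 → (0x5206ae49>>7)&0x1ff = 0x15c
tag:7 @ bit 0 → (0x5206ae49>>0)&0x7f = 0x49  ←
tag signed 7b, MSB=1: 73 - 128 = -55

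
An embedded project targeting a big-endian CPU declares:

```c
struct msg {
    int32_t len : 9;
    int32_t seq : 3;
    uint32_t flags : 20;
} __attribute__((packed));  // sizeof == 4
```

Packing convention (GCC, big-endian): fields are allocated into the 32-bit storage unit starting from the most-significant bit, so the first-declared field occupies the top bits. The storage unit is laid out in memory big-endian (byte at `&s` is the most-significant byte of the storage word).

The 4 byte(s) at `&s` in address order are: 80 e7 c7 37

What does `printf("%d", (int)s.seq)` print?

[0]=0x80 [1]=0xe7 [2]=0xc7 [3]=0x37 (big-endian) → word 0x80e7c737
len:9 @ bit 23 → (0x80e7c737>>23)&0x1ff = 0x101
seq:3 @ bit 20 → (0x80e7c737>>20)&0x7 = 0x6  ←
flags:20 @ bit 0 → (0x80e7c737>>0)&0xfffff = 0x7c737
seq signed 3b, MSB=1: 6 - 8 = -2

-2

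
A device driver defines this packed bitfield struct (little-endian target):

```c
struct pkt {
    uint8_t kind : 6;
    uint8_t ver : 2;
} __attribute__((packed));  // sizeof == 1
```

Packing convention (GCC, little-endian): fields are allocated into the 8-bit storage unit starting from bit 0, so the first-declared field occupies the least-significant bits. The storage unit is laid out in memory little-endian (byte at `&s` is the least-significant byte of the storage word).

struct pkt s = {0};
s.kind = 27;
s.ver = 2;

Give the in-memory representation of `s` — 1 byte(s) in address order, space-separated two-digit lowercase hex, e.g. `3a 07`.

9b

kind (6b) val=27 bits=0x1b at bit 0: 0x1b
ver (2b) val=2 bits=0x2 at bit 6: 0x9b
word = 0x9b → little-endian bytes:
  [0]=0x9b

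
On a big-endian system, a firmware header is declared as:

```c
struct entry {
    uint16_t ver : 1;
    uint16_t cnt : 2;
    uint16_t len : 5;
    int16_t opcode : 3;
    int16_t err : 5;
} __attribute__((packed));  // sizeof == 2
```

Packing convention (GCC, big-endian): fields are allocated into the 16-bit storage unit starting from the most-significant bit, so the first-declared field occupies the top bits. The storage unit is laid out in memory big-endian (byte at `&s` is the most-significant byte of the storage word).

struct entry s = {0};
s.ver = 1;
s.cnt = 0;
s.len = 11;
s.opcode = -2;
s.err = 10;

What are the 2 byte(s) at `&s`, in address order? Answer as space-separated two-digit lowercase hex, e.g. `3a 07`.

8b ca

ver (1b) val=1 bits=0x1 at bit 15: 0x8000
cnt (2b) val=0 bits=0x0 at bit 13: 0x8000
len (5b) val=11 bits=0xb at bit 8: 0x8b00
opcode (3b) val=-2 bits=0x6 at bit 5: 0x8bc0
err (5b) val=10 bits=0xa at bit 0: 0x8bca
word = 0x8bca → big-endian bytes:
  [0]=0x8b  [1]=0xca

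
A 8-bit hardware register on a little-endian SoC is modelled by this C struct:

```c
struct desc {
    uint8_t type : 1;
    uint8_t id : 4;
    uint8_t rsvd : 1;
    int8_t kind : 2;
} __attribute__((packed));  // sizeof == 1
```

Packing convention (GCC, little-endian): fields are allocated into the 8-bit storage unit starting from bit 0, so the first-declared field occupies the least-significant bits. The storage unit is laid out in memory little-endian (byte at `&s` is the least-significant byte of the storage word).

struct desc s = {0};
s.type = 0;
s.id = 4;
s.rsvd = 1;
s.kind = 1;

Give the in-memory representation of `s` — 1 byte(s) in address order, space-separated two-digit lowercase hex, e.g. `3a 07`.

68

type (1b) val=0 bits=0x0 at bit 0: 0x00
id (4b) val=4 bits=0x4 at bit 1: 0x08
rsvd (1b) val=1 bits=0x1 at bit 5: 0x28
kind (2b) val=1 bits=0x1 at bit 6: 0x68
word = 0x68 → little-endian bytes:
  [0]=0x68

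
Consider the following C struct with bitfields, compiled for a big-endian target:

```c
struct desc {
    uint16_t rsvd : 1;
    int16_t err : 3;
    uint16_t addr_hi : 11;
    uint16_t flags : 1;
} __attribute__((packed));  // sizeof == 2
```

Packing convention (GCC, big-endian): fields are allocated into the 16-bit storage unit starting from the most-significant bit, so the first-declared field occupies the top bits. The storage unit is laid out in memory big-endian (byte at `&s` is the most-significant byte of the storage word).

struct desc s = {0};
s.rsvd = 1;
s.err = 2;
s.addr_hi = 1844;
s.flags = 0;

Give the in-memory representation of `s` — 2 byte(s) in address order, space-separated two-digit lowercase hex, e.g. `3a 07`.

rsvd (1b) val=1 bits=0x1 at bit 15: 0x8000
err (3b) val=2 bits=0x2 at bit 12: 0xa000
addr_hi (11b) val=1844 bits=0x734 at bit 1: 0xae68
flags (1b) val=0 bits=0x0 at bit 0: 0xae68
word = 0xae68 → big-endian bytes:
  [0]=0xae  [1]=0x68

ae 68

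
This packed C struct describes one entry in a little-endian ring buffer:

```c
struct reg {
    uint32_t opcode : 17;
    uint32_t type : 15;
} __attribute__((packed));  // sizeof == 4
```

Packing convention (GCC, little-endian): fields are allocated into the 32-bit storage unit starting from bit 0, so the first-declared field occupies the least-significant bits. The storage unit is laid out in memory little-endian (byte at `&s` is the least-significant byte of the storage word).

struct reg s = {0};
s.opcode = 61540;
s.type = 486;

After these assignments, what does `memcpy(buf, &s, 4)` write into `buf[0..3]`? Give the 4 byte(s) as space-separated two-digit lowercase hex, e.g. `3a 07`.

opcode:17 = 61540 → 0xf064 << 0 → word 0x0000f064
type:15 = 486 → 0x1e6 << 17 → word 0x03ccf064
word = 0x03ccf064 → little-endian bytes:
  [0]=0x64  [1]=0xf0  [2]=0xcc  [3]=0x03

64 f0 cc 03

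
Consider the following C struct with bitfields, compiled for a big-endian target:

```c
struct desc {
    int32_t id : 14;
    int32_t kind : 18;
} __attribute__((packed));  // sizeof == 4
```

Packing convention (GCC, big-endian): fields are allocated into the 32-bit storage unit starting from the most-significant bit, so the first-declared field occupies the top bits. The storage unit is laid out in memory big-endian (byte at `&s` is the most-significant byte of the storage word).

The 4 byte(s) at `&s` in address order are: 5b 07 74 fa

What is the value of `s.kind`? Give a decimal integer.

[0]=0x5b [1]=0x07 [2]=0x74 [3]=0xfa (big-endian) → word 0x5b0774fa
id:14 @ bit 18 → (0x5b0774fa>>18)&0x3fff = 0x16c1
kind:18 @ bit 0 → (0x5b0774fa>>0)&0x3ffff = 0x374fa  ←
kind signed 18b, MSB=1: 226554 - 262144 = -35590

-35590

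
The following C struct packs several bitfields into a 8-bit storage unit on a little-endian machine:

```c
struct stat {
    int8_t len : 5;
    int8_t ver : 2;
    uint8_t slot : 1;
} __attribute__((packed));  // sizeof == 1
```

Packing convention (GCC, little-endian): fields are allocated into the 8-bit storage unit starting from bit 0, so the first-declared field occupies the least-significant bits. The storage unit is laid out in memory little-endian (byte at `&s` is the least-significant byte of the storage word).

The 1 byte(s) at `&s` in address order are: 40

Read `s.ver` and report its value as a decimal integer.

-2

[0]=0x40 (little-endian) → word 0x40
len:5 @ bit 0 → (0x40>>0)&0x1f = 0x0
ver:2 @ bit 5 → (0x40>>5)&0x3 = 0x2  ←
slot:1 @ bit 7 → (0x40>>7)&0x1 = 0x0
ver signed 2b, MSB=1: 2 - 4 = -2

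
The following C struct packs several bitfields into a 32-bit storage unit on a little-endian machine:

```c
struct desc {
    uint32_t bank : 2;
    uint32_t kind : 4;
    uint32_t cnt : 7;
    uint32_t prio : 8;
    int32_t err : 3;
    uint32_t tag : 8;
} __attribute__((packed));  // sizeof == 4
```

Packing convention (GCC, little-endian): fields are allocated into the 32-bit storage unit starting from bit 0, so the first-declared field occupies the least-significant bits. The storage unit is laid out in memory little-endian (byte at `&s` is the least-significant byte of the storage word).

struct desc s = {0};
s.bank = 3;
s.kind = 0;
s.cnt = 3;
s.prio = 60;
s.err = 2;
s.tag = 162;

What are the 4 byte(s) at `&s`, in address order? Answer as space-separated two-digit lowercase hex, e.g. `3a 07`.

bank:2 = 3 → 0x3 << 0 → word 0x00000003
kind:4 = 0 → 0x0 << 2 → word 0x00000003
cnt:7 = 3 → 0x3 << 6 → word 0x000000c3
prio:8 = 60 → 0x3c << 13 → word 0x000780c3
err:3 = 2 → 0x2 << 21 → word 0x004780c3
tag:8 = 162 → 0xa2 << 24 → word 0xa24780c3
word = 0xa24780c3 → little-endian bytes:
  [0]=0xc3  [1]=0x80  [2]=0x47  [3]=0xa2

c3 80 47 a2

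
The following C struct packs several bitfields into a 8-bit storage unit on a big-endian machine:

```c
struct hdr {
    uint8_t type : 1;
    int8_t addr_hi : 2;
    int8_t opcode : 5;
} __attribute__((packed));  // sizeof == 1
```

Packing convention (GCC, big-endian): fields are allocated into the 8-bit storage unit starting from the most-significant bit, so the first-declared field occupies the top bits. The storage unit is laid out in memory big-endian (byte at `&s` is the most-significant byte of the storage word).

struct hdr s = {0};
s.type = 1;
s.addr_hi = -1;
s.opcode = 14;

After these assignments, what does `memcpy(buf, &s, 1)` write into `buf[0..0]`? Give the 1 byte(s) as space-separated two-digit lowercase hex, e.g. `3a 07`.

type:1 = 1 → 0x1 << 7 → word 0x80
addr_hi:2 = -1 → 0x3 << 5 → word 0xe0
opcode:5 = 14 → 0xe << 0 → word 0xee
word = 0xee → big-endian bytes:
  [0]=0xee

ee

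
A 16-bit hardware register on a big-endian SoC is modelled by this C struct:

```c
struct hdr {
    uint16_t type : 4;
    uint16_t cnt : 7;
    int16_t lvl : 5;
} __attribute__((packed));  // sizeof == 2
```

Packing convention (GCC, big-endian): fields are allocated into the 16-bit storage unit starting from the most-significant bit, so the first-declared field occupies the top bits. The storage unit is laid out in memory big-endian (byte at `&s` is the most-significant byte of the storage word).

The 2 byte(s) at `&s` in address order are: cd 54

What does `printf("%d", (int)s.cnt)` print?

[0]=0xcd [1]=0x54 (big-endian) → word 0xcd54
type:4 @ bit 12 → (0xcd54>>12)&0xf = 0xc
cnt:7 @ bit 5 → (0xcd54>>5)&0x7f = 0x6a  ←
lvl:5 @ bit 0 → (0xcd54>>0)&0x1f = 0x14

106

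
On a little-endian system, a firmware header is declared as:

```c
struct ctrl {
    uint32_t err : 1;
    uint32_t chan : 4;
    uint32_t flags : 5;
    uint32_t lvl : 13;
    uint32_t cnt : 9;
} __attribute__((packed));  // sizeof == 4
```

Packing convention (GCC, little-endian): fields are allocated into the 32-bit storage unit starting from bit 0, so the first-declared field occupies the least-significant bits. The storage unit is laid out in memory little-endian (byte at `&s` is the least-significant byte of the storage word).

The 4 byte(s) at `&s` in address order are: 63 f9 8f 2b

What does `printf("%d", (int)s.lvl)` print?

1022

[0]=0x63 [1]=0xf9 [2]=0x8f [3]=0x2b (little-endian) → word 0x2b8ff963
err:1 @ bit 0 → (0x2b8ff963>>0)&0x1 = 0x1
chan:4 @ bit 1 → (0x2b8ff963>>1)&0xf = 0x1
flags:5 @ bit 5 → (0x2b8ff963>>5)&0x1f = 0xb
lvl:13 @ bit 10 → (0x2b8ff963>>10)&0x1fff = 0x3fe  ←
cnt:9 @ bit 23 → (0x2b8ff963>>23)&0x1ff = 0x57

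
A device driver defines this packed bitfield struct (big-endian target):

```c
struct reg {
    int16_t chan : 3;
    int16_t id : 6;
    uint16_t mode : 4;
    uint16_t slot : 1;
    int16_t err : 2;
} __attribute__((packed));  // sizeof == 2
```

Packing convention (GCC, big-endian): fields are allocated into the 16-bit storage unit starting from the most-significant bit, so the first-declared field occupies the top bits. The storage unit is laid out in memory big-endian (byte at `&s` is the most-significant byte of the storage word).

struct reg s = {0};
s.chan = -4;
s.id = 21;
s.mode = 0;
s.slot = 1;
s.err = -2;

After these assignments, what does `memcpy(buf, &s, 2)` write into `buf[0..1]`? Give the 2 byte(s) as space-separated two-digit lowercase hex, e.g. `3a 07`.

chan (3b) val=-4 bits=0x4 at bit 13: 0x8000
id (6b) val=21 bits=0x15 at bit 7: 0x8a80
mode (4b) val=0 bits=0x0 at bit 3: 0x8a80
slot (1b) val=1 bits=0x1 at bit 2: 0x8a84
err (2b) val=-2 bits=0x2 at bit 0: 0x8a86
word = 0x8a86 → big-endian bytes:
  [0]=0x8a  [1]=0x86

8a 86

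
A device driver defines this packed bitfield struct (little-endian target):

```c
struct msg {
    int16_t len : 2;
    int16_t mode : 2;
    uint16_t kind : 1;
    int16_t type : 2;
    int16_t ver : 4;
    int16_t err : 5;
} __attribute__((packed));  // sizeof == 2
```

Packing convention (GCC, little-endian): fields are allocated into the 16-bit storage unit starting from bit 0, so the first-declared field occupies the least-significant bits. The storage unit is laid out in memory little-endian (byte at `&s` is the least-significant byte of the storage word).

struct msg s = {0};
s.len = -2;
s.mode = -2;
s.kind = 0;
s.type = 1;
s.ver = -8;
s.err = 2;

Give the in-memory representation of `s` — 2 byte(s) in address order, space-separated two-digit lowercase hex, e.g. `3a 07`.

[0+:2] len=-2 & 0x3 = 0x2; word=0x0002
[2+:2] mode=-2 & 0x3 = 0x2; word=0x000a
[4+:1] kind=0 & 0x1 = 0x0; word=0x000a
[5+:2] type=1 & 0x3 = 0x1; word=0x002a
[7+:4] ver=-8 & 0xf = 0x8; word=0x042a
[11+:5] err=2 & 0x1f = 0x2; word=0x142a
word = 0x142a → little-endian bytes:
  [0]=0x2a  [1]=0x14

2a 14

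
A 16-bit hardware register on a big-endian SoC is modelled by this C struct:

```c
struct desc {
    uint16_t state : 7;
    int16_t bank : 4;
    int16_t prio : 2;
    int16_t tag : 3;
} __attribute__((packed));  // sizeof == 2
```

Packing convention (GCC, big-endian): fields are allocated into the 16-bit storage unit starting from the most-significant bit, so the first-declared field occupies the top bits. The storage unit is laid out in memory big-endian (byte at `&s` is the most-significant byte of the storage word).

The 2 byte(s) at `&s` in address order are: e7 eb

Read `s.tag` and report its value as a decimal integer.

[0]=0xe7 [1]=0xeb (big-endian) → word 0xe7eb
state [9+:7] = (word>>9) & 0x7f = 115
bank [5+:4] = (word>>5) & 0xf = 15
prio [3+:2] = (word>>3) & 0x3 = 1
tag [0+:3] = (word>>0) & 0x7 = 3  ←
tag signed 3b, MSB=0: value = 3

3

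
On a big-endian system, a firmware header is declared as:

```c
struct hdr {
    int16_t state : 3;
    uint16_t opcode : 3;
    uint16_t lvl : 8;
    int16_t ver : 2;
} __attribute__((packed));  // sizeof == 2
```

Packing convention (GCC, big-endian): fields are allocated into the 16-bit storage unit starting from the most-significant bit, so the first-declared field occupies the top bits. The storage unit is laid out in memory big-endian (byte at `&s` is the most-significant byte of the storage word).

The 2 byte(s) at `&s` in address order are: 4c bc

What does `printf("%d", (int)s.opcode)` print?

3

[0]=0x4c [1]=0xbc (big-endian) → word 0x4cbc
state:3 @ bit 13 → (0x4cbc>>13)&0x7 = 0x2
opcode:3 @ bit 10 → (0x4cbc>>10)&0x7 = 0x3  ←
lvl:8 @ bit 2 → (0x4cbc>>2)&0xff = 0x2f
ver:2 @ bit 0 → (0x4cbc>>0)&0x3 = 0x0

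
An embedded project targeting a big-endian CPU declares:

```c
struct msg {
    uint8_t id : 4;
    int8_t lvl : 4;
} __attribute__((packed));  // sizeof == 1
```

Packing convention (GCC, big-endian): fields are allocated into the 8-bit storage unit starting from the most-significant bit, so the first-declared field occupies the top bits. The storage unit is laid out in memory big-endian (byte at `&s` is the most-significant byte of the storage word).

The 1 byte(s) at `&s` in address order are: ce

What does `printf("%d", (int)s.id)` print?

[0]=0xce (big-endian) → word 0xce
id [4+:4] = (word>>4) & 0xf = 12  ←
lvl [0+:4] = (word>>0) & 0xf = 14

12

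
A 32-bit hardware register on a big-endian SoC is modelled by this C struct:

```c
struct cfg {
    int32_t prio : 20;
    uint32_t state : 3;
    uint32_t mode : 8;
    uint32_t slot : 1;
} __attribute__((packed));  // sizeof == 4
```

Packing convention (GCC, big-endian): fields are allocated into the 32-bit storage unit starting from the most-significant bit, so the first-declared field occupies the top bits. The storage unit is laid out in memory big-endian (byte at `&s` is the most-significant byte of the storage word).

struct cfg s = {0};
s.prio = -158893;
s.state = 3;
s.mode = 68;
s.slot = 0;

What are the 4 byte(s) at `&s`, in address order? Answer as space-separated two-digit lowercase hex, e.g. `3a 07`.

prio:20 = -158893 → 0xd9353 << 12 → word 0xd9353000
state:3 = 3 → 0x3 << 9 → word 0xd9353600
mode:8 = 68 → 0x44 << 1 → word 0xd9353688
slot:1 = 0 → 0x0 << 0 → word 0xd9353688
word = 0xd9353688 → big-endian bytes:
  [0]=0xd9  [1]=0x35  [2]=0x36  [3]=0x88

d9 35 36 88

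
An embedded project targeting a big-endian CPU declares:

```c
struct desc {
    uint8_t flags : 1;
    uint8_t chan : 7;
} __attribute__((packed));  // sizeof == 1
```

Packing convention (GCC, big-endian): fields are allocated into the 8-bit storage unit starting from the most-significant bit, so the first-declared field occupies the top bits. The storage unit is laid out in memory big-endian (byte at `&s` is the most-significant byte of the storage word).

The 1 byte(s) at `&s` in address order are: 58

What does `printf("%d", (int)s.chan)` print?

[0]=0x58 (big-endian) → word 0x58
flags [7+:1] = (word>>7) & 0x1 = 0
chan [0+:7] = (word>>0) & 0x7f = 88  ←

88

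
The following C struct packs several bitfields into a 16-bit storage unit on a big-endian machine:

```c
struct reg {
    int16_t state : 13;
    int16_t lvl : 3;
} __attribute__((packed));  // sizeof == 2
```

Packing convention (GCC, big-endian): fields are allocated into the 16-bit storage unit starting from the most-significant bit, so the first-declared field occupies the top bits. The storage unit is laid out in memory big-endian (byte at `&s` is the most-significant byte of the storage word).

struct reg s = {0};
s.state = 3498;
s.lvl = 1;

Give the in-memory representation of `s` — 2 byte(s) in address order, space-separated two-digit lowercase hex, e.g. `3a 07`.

state:13 = 3498 → 0xdaa << 3 → word 0x6d50
lvl:3 = 1 → 0x1 << 0 → word 0x6d51
word = 0x6d51 → big-endian bytes:
  [0]=0x6d  [1]=0x51

6d 51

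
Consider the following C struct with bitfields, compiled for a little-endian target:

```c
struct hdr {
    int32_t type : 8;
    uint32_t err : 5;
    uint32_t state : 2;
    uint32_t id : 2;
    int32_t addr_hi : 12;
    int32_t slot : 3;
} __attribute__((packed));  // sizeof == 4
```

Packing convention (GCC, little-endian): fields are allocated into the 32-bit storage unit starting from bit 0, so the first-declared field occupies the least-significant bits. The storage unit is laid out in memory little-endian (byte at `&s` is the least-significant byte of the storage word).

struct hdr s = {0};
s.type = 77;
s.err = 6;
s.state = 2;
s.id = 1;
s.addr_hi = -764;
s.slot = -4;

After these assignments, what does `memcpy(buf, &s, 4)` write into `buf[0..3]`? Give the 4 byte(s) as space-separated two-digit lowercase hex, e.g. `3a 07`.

type (8b) val=77 bits=0x4d at bit 0: 0x0000004d
err (5b) val=6 bits=0x6 at bit 8: 0x0000064d
state (2b) val=2 bits=0x2 at bit 13: 0x0000464d
id (2b) val=1 bits=0x1 at bit 15: 0x0000c64d
addr_hi (12b) val=-764 bits=0xd04 at bit 17: 0x1a08c64d
slot (3b) val=-4 bits=0x4 at bit 29: 0x9a08c64d
word = 0x9a08c64d → little-endian bytes:
  [0]=0x4d  [1]=0xc6  [2]=0x08  [3]=0x9a

4d c6 08 9a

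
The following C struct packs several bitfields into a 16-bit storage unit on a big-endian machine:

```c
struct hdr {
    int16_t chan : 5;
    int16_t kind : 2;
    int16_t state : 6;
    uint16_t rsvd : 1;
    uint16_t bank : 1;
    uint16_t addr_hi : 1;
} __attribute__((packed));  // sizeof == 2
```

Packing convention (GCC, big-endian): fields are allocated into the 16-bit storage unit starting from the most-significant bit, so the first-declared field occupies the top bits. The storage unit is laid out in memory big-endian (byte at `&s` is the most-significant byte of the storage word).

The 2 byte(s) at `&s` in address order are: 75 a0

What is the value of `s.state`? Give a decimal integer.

[0]=0x75 [1]=0xa0 (big-endian) → word 0x75a0
chan [11+:5] = (word>>11) & 0x1f = 14
kind [9+:2] = (word>>9) & 0x3 = 2
state [3+:6] = (word>>3) & 0x3f = 52  ←
rsvd [2+:1] = (word>>2) & 0x1 = 0
bank [1+:1] = (word>>1) & 0x1 = 0
addr_hi [0+:1] = (word>>0) & 0x1 = 0
state signed 6b, MSB=1: 52 - 64 = -12

-12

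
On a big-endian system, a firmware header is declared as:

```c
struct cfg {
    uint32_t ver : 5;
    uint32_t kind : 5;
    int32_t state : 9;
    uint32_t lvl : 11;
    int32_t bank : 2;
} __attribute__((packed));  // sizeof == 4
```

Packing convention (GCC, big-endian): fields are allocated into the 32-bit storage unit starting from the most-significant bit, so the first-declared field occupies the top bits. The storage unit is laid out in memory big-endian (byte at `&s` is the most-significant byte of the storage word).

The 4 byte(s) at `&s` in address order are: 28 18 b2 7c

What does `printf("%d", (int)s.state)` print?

[0]=0x28 [1]=0x18 [2]=0xb2 [3]=0x7c (big-endian) → word 0x2818b27c
ver:5 @ bit 27 → (0x2818b27c>>27)&0x1f = 0x5
kind:5 @ bit 22 → (0x2818b27c>>22)&0x1f = 0x0
state:9 @ bit 13 → (0x2818b27c>>13)&0x1ff = 0xc5  ←
lvl:11 @ bit 2 → (0x2818b27c>>2)&0x7ff = 0x49f
bank:2 @ bit 0 → (0x2818b27c>>0)&0x3 = 0x0
state signed 9b, MSB=0: value = 197

197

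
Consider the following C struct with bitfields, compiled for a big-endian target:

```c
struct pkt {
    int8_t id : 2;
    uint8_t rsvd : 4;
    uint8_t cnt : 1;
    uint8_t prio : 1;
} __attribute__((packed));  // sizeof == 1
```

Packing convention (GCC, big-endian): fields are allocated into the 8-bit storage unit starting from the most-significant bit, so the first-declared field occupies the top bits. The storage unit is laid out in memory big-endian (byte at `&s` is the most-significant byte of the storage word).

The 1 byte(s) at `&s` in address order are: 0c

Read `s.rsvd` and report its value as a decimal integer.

3

[0]=0x0c (big-endian) → word 0x0c
id [6+:2] = (word>>6) & 0x3 = 0
rsvd [2+:4] = (word>>2) & 0xf = 3  ←
cnt [1+:1] = (word>>1) & 0x1 = 0
prio [0+:1] = (word>>0) & 0x1 = 0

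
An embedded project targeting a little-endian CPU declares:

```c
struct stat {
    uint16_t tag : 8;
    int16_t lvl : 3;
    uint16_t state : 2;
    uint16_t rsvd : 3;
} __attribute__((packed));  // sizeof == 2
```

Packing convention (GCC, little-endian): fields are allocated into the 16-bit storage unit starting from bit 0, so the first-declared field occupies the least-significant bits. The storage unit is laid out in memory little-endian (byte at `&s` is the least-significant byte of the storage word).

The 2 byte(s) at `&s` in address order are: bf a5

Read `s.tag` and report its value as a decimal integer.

191

[0]=0xbf [1]=0xa5 (little-endian) → word 0xa5bf
tag:8 @ bit 0 → (0xa5bf>>0)&0xff = 0xbf  ←
lvl:3 @ bit 8 → (0xa5bf>>8)&0x7 = 0x5
state:2 @ bit 11 → (0xa5bf>>11)&0x3 = 0x0
rsvd:3 @ bit 13 → (0xa5bf>>13)&0x7 = 0x5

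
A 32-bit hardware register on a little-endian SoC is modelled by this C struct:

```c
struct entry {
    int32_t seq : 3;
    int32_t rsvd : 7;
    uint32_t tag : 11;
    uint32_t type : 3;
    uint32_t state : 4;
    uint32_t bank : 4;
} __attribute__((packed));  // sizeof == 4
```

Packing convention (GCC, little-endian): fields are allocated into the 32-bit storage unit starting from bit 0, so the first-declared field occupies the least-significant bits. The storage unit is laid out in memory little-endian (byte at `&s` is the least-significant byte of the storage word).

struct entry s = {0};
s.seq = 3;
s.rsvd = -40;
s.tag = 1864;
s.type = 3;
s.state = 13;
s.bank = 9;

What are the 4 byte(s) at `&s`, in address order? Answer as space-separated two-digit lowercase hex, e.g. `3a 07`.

seq:3 = 3 → 0x3 << 0 → word 0x00000003
rsvd:7 = -40 → 0x58 << 3 → word 0x000002c3
tag:11 = 1864 → 0x748 << 10 → word 0x001d22c3
type:3 = 3 → 0x3 << 21 → word 0x007d22c3
state:4 = 13 → 0xd << 24 → word 0x0d7d22c3
bank:4 = 9 → 0x9 << 28 → word 0x9d7d22c3
word = 0x9d7d22c3 → little-endian bytes:
  [0]=0xc3  [1]=0x22  [2]=0x7d  [3]=0x9d

c3 22 7d 9d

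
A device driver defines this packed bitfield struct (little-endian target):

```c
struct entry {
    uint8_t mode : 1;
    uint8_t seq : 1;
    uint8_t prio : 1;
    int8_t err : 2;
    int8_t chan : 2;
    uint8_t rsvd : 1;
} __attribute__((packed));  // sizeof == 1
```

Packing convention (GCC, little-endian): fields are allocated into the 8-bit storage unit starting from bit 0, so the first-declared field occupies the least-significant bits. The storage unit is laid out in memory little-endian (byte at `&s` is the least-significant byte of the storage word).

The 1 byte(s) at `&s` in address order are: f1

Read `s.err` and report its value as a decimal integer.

-2

[0]=0xf1 (little-endian) → word 0xf1
mode:1 @ bit 0 → (0xf1>>0)&0x1 = 0x1
seq:1 @ bit 1 → (0xf1>>1)&0x1 = 0x0
prio:1 @ bit 2 → (0xf1>>2)&0x1 = 0x0
err:2 @ bit 3 → (0xf1>>3)&0x3 = 0x2  ←
chan:2 @ bit 5 → (0xf1>>5)&0x3 = 0x3
rsvd:1 @ bit 7 → (0xf1>>7)&0x1 = 0x1
err signed 2b, MSB=1: 2 - 4 = -2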